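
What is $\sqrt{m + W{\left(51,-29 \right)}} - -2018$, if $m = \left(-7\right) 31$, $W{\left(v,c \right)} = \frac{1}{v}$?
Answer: $2018 + \frac{i \sqrt{564366}}{51} \approx 2018.0 + 14.73 i$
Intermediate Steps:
$m = -217$
$\sqrt{m + W{\left(51,-29 \right)}} - -2018 = \sqrt{-217 + \frac{1}{51}} - -2018 = \sqrt{-217 + \frac{1}{51}} + 2018 = \sqrt{- \frac{11066}{51}} + 2018 = \frac{i \sqrt{564366}}{51} + 2018 = 2018 + \frac{i \sqrt{564366}}{51}$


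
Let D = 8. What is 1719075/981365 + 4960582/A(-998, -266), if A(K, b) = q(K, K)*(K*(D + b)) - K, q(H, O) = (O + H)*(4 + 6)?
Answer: 883011091651672/504360730237133 ≈ 1.7508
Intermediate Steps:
q(H, O) = 10*H + 10*O (q(H, O) = (H + O)*10 = 10*H + 10*O)
A(K, b) = -K + 20*K**2*(8 + b) (A(K, b) = (10*K + 10*K)*(K*(8 + b)) - K = (20*K)*(K*(8 + b)) - K = 20*K**2*(8 + b) - K = -K + 20*K**2*(8 + b))
1719075/981365 + 4960582/A(-998, -266) = 1719075/981365 + 4960582/((-998*(-1 + 160*(-998) + 20*(-998)*(-266)))) = 1719075*(1/981365) + 4960582/((-998*(-1 - 159680 + 5309360))) = 343815/196273 + 4960582/((-998*5149679)) = 343815/196273 + 4960582/(-5139379642) = 343815/196273 + 4960582*(-1/5139379642) = 343815/196273 - 2480291/2569689821 = 883011091651672/504360730237133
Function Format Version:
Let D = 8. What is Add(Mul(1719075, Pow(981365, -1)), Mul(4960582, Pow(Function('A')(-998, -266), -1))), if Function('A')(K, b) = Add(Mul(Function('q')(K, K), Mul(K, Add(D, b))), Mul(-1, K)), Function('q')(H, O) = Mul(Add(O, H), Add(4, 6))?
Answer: Rational(883011091651672, 504360730237133) ≈ 1.7508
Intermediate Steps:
Function('q')(H, O) = Add(Mul(10, H), Mul(10, O)) (Function('q')(H, O) = Mul(Add(H, O), 10) = Add(Mul(10, H), Mul(10, O)))
Function('A')(K, b) = Add(Mul(-1, K), Mul(20, Pow(K, 2), Add(8, b))) (Function('A')(K, b) = Add(Mul(Add(Mul(10, K), Mul(10, K)), Mul(K, Add(8, b))), Mul(-1, K)) = Add(Mul(Mul(20, K), Mul(K, Add(8, b))), Mul(-1, K)) = Add(Mul(20, Pow(K, 2), Add(8, b)), Mul(-1, K)) = Add(Mul(-1, K), Mul(20, Pow(K, 2), Add(8, b))))
Add(Mul(1719075, Pow(981365, -1)), Mul(4960582, Pow(Function('A')(-998, -266), -1))) = Add(Mul(1719075, Pow(981365, -1)), Mul(4960582, Pow(Mul(-998, Add(-1, Mul(160, -998), Mul(20, -998, -266))), -1))) = Add(Mul(1719075, Rational(1, 981365)), Mul(4960582, Pow(Mul(-998, Add(-1, -159680, 5309360)), -1))) = Add(Rational(343815, 196273), Mul(4960582, Pow(Mul(-998, 5149679), -1))) = Add(Rational(343815, 196273), Mul(4960582, Pow(-5139379642, -1))) = Add(Rational(343815, 196273), Mul(4960582, Rational(-1, 5139379642))) = Add(Rational(343815, 196273), Rational(-2480291, 2569689821)) = Rational(883011091651672, 504360730237133)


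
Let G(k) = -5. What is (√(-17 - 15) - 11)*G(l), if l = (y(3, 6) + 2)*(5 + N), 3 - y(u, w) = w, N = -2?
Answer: 55 - 20*I*√2 ≈ 55.0 - 28.284*I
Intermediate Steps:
y(u, w) = 3 - w
l = -3 (l = ((3 - 1*6) + 2)*(5 - 2) = ((3 - 6) + 2)*3 = (-3 + 2)*3 = -1*3 = -3)
(√(-17 - 15) - 11)*G(l) = (√(-17 - 15) - 11)*(-5) = (√(-32) - 11)*(-5) = (4*I*√2 - 11)*(-5) = (-11 + 4*I*√2)*(-5) = 55 - 20*I*√2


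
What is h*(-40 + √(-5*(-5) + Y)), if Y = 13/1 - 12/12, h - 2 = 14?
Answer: -640 + 16*√37 ≈ -542.68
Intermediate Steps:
h = 16 (h = 2 + 14 = 16)
Y = 12 (Y = 13*1 - 12*1/12 = 13 - 1 = 12)
h*(-40 + √(-5*(-5) + Y)) = 16*(-40 + √(-5*(-5) + 12)) = 16*(-40 + √(25 + 12)) = 16*(-40 + √37) = -640 + 16*√37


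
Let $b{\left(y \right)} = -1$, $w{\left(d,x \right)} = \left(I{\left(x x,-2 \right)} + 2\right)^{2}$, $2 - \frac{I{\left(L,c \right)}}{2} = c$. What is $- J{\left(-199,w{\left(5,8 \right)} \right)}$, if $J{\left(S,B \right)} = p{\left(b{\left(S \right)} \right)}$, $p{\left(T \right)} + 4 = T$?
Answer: $5$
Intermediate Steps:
$I{\left(L,c \right)} = 4 - 2 c$
$w{\left(d,x \right)} = 100$ ($w{\left(d,x \right)} = \left(\left(4 - -4\right) + 2\right)^{2} = \left(\left(4 + 4\right) + 2\right)^{2} = \left(8 + 2\right)^{2} = 10^{2} = 100$)
$p{\left(T \right)} = -4 + T$
$J{\left(S,B \right)} = -5$ ($J{\left(S,B \right)} = -4 - 1 = -5$)
$- J{\left(-199,w{\left(5,8 \right)} \right)} = \left(-1\right) \left(-5\right) = 5$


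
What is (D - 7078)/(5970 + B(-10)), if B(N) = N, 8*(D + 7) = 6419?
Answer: -50261/47680 ≈ -1.0541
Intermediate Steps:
D = 6363/8 (D = -7 + (⅛)*6419 = -7 + 6419/8 = 6363/8 ≈ 795.38)
(D - 7078)/(5970 + B(-10)) = (6363/8 - 7078)/(5970 - 10) = -50261/8/5960 = -50261/8*1/5960 = -50261/47680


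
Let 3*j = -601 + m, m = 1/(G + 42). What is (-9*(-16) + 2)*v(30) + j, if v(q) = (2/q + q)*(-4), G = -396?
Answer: -94301711/5310 ≈ -17759.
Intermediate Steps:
v(q) = -8/q - 4*q (v(q) = (q + 2/q)*(-4) = -8/q - 4*q)
m = -1/354 (m = 1/(-396 + 42) = 1/(-354) = -1/354 ≈ -0.0028249)
j = -212755/1062 (j = (-601 - 1/354)/3 = (⅓)*(-212755/354) = -212755/1062 ≈ -200.33)
(-9*(-16) + 2)*v(30) + j = (-9*(-16) + 2)*(-8/30 - 4*30) - 212755/1062 = (144 + 2)*(-8*1/30 - 120) - 212755/1062 = 146*(-4/15 - 120) - 212755/1062 = 146*(-1804/15) - 212755/1062 = -263384/15 - 212755/1062 = -94301711/5310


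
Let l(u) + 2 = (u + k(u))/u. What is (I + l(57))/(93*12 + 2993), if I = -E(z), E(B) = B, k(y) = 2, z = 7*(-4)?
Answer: 1541/234213 ≈ 0.0065795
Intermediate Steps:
z = -28
I = 28 (I = -1*(-28) = 28)
l(u) = -2 + (2 + u)/u (l(u) = -2 + (u + 2)/u = -2 + (2 + u)/u)
(I + l(57))/(93*12 + 2993) = (28 + (2 - 1*57)/57)/(93*12 + 2993) = (28 + (2 - 57)/57)/(1116 + 2993) = (28 + (1/57)*(-55))/4109 = (28 - 55/57)*(1/4109) = (1541/57)*(1/4109) = 1541/234213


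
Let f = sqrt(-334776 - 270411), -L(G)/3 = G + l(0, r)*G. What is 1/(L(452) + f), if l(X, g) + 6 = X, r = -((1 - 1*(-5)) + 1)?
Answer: 2260/15524529 - I*sqrt(67243)/15524529 ≈ 0.00014558 - 1.6703e-5*I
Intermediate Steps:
r = -7 (r = -((1 + 5) + 1) = -(6 + 1) = -1*7 = -7)
l(X, g) = -6 + X
L(G) = 15*G (L(G) = -3*(G + (-6 + 0)*G) = -3*(G - 6*G) = -(-15)*G = 15*G)
f = 3*I*sqrt(67243) (f = sqrt(-605187) = 3*I*sqrt(67243) ≈ 777.94*I)
1/(L(452) + f) = 1/(15*452 + 3*I*sqrt(67243)) = 1/(6780 + 3*I*sqrt(67243))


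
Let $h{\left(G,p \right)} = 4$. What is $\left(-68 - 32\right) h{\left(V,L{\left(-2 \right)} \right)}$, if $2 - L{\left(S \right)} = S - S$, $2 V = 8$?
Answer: $-400$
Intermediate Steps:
$V = 4$ ($V = \frac{1}{2} \cdot 8 = 4$)
$L{\left(S \right)} = 2$ ($L{\left(S \right)} = 2 - \left(S - S\right) = 2 - 0 = 2 + 0 = 2$)
$\left(-68 - 32\right) h{\left(V,L{\left(-2 \right)} \right)} = \left(-68 - 32\right) 4 = \left(-100\right) 4 = -400$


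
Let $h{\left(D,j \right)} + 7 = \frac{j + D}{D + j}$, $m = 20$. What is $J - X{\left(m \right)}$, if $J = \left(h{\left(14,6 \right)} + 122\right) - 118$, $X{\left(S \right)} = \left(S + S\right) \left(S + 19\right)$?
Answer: $-1562$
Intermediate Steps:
$X{\left(S \right)} = 2 S \left(19 + S\right)$
$h{\left(D,j \right)} = -6$ ($h{\left(D,j \right)} = -7 + \frac{j + D}{D + j} = -7 + \frac{D + j}{D + j} = -7 + 1 = -6$)
$J = -2$ ($J = \left(-6 + 122\right) - 118 = 116 - 118 = -2$)
$J - X{\left(m \right)} = -2 - 2 \cdot 20 \left(19 + 20\right) = -2 - 2 \cdot 20 \cdot 39 = -2 - 1560 = -1562$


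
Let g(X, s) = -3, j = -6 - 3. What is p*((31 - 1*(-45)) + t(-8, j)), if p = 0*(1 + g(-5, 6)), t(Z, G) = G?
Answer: 0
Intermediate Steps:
j = -9
p = 0 (p = 0*(1 - 3) = 0*(-2) = 0)
p*((31 - 1*(-45)) + t(-8, j)) = 0*((31 - 1*(-45)) - 9) = 0*((31 + 45) - 9) = 0*(76 - 9) = 0*67 = 0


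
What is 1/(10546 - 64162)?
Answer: -1/53616 ≈ -1.8651e-5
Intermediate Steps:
1/(10546 - 64162) = 1/(-53616) = -1/53616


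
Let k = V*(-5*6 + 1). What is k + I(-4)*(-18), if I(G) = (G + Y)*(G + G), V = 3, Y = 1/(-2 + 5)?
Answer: -615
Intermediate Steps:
Y = ⅓ (Y = 1/3 = ⅓ ≈ 0.33333)
I(G) = 2*G*(⅓ + G) (I(G) = (G + ⅓)*(G + G) = (⅓ + G)*(2*G) = 2*G*(⅓ + G))
k = -87 (k = 3*(-5*6 + 1) = 3*(-30 + 1) = 3*(-29) = -87)
k + I(-4)*(-18) = -87 + ((⅔)*(-4)*(1 + 3*(-4)))*(-18) = -87 + ((⅔)*(-4)*(1 - 12))*(-18) = -87 + ((⅔)*(-4)*(-11))*(-18) = -87 + (88/3)*(-18) = -87 - 528 = -615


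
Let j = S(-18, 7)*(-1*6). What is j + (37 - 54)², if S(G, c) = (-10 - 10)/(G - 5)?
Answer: 6527/23 ≈ 283.78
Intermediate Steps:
S(G, c) = -20/(-5 + G)
j = -120/23 (j = (-20/(-5 - 18))*(-1*6) = -20/(-23)*(-6) = -20*(-1/23)*(-6) = (20/23)*(-6) = -120/23 ≈ -5.2174)
j + (37 - 54)² = -120/23 + (37 - 54)² = -120/23 + (-17)² = -120/23 + 289 = 6527/23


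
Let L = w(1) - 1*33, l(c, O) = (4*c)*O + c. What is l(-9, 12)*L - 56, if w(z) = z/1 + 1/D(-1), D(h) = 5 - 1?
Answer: 55783/4 ≈ 13946.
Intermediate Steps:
D(h) = 4
w(z) = 1/4 + z (w(z) = z/1 + 1/4 = z*1 + 1*(1/4) = z + 1/4 = 1/4 + z)
l(c, O) = c + 4*O*c (l(c, O) = 4*O*c + c = c + 4*O*c)
L = -127/4 (L = (1/4 + 1) - 1*33 = 5/4 - 33 = -127/4 ≈ -31.750)
l(-9, 12)*L - 56 = -9*(1 + 4*12)*(-127/4) - 56 = -9*(1 + 48)*(-127/4) - 56 = -9*49*(-127/4) - 56 = -441*(-127/4) - 56 = 56007/4 - 56 = 55783/4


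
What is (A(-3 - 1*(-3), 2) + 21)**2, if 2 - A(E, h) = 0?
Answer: 529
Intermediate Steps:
A(E, h) = 2 (A(E, h) = 2 - 1*0 = 2 + 0 = 2)
(A(-3 - 1*(-3), 2) + 21)**2 = (2 + 21)**2 = 23**2 = 529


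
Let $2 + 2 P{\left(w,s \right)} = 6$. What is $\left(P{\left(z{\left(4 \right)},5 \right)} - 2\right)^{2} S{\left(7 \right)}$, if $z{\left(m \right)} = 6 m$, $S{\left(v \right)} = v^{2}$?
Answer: $0$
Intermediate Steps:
$P{\left(w,s \right)} = 2$ ($P{\left(w,s \right)} = -1 + \frac{1}{2} \cdot 6 = -1 + 3 = 2$)
$\left(P{\left(z{\left(4 \right)},5 \right)} - 2\right)^{2} S{\left(7 \right)} = \left(2 - 2\right)^{2} \cdot 7^{2} = 0^{2} \cdot 49 = 0 \cdot 49 = 0$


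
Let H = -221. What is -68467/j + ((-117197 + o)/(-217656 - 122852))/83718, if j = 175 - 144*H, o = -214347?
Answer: -243969263809874/114023031644907 ≈ -2.1396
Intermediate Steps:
j = 31999 (j = 175 - 144*(-221) = 175 + 31824 = 31999)
-68467/j + ((-117197 + o)/(-217656 - 122852))/83718 = -68467/31999 + ((-117197 - 214347)/(-217656 - 122852))/83718 = -68467*1/31999 - 331544/(-340508)*(1/83718) = -68467/31999 - 331544*(-1/340508)*(1/83718) = -68467/31999 + (82886/85127)*(1/83718) = -68467/31999 + 41443/3563331093 = -243969263809874/114023031644907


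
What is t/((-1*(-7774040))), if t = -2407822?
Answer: -1203911/3887020 ≈ -0.30973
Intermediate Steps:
t/((-1*(-7774040))) = -2407822/((-1*(-7774040))) = -2407822/7774040 = -2407822*1/7774040 = -1203911/3887020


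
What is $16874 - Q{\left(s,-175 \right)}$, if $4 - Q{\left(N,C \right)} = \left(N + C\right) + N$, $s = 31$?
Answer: $16757$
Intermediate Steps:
$Q{\left(N,C \right)} = 4 - C - 2 N$ ($Q{\left(N,C \right)} = 4 - \left(\left(N + C\right) + N\right) = 4 - \left(\left(C + N\right) + N\right) = 4 - \left(C + 2 N\right) = 4 - C - 2 N$)
$16874 - Q{\left(s,-175 \right)} = 16874 - \left(4 - -175 - 62\right) = 16874 - \left(4 + 175 - 62\right) = 16874 - 117 = 16757$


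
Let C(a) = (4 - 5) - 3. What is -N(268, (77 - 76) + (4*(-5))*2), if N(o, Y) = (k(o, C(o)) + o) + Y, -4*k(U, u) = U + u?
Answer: -163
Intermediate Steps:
C(a) = -4 (C(a) = -1 - 3 = -4)
k(U, u) = -U/4 - u/4 (k(U, u) = -(U + u)/4 = -U/4 - u/4)
N(o, Y) = 1 + Y + 3*o/4 (N(o, Y) = ((-o/4 - ¼*(-4)) + o) + Y = ((-o/4 + 1) + o) + Y = ((1 - o/4) + o) + Y = (1 + 3*o/4) + Y = 1 + Y + 3*o/4)
-N(268, (77 - 76) + (4*(-5))*2) = -(1 + ((77 - 76) + (4*(-5))*2) + (¾)*268) = -(1 + (1 - 20*2) + 201) = -(1 + (1 - 40) + 201) = -(1 - 39 + 201) = -1*163 = -163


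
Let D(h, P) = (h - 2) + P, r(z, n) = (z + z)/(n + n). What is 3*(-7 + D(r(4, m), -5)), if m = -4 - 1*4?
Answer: -87/2 ≈ -43.500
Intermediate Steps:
m = -8 (m = -4 - 4 = -8)
r(z, n) = z/n (r(z, n) = (2*z)/((2*n)) = (2*z)*(1/(2*n)) = z/n)
D(h, P) = -2 + P + h (D(h, P) = (-2 + h) + P = -2 + P + h)
3*(-7 + D(r(4, m), -5)) = 3*(-7 + (-2 - 5 + 4/(-8))) = 3*(-7 + (-2 - 5 + 4*(-⅛))) = 3*(-7 + (-2 - 5 - ½)) = 3*(-7 - 15/2) = 3*(-29/2) = -87/2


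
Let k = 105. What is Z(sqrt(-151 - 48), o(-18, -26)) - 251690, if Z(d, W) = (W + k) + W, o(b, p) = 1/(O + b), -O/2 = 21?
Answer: -7547551/30 ≈ -2.5159e+5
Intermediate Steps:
O = -42 (O = -2*21 = -42)
o(b, p) = 1/(-42 + b)
Z(d, W) = 105 + 2*W (Z(d, W) = (W + 105) + W = (105 + W) + W = 105 + 2*W)
Z(sqrt(-151 - 48), o(-18, -26)) - 251690 = (105 + 2/(-42 - 18)) - 251690 = (105 + 2/(-60)) - 251690 = (105 + 2*(-1/60)) - 251690 = (105 - 1/30) - 251690 = 3149/30 - 251690 = -7547551/30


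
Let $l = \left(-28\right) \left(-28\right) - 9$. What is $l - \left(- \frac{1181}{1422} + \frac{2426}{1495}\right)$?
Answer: $\frac{1645880573}{2125890} \approx 774.21$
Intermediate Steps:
$l = 775$ ($l = 784 - 9 = 775$)
$l - \left(- \frac{1181}{1422} + \frac{2426}{1495}\right) = 775 - \left(- \frac{1181}{1422} + \frac{2426}{1495}\right) = 775 - \frac{1684177}{2125890} = \frac{1645880573}{2125890}$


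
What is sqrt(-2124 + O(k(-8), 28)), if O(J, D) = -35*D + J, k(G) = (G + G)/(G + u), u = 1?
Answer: 4*I*sqrt(9499)/7 ≈ 55.693*I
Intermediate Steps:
k(G) = 2*G/(1 + G) (k(G) = (G + G)/(G + 1) = (2*G)/(1 + G) = 2*G/(1 + G))
O(J, D) = J - 35*D
sqrt(-2124 + O(k(-8), 28)) = sqrt(-2124 + (2*(-8)/(1 - 8) - 35*28)) = sqrt(-2124 + (2*(-8)/(-7) - 980)) = sqrt(-2124 + (2*(-8)*(-1/7) - 980)) = sqrt(-2124 + (16/7 - 980)) = sqrt(-2124 - 6844/7) = sqrt(-21712/7) = 4*I*sqrt(9499)/7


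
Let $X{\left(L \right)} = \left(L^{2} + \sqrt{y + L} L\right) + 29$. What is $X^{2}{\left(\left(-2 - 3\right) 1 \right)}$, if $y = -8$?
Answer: $2591 - 540 i \sqrt{13} \approx 2591.0 - 1947.0 i$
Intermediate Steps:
$X{\left(L \right)} = 29 + L^{2} + L \sqrt{-8 + L}$ ($X{\left(L \right)} = \left(L^{2} + \sqrt{-8 + L} L\right) + 29 = \left(L^{2} + L \sqrt{-8 + L}\right) + 29 = 29 + L^{2} + L \sqrt{-8 + L}$)
$X^{2}{\left(\left(-2 - 3\right) 1 \right)} = \left(29 + \left(\left(-2 - 3\right) 1\right)^{2} + \left(-2 - 3\right) 1 \sqrt{-8 + \left(-2 - 3\right) 1}\right)^{2} = \left(29 + \left(\left(-5\right) 1\right)^{2} + \left(-5\right) 1 \sqrt{-8 - 5}\right)^{2} = \left(29 + \left(-5\right)^{2} - 5 \sqrt{-8 - 5}\right)^{2} = \left(29 + 25 - 5 \sqrt{-13}\right)^{2} = \left(29 + 25 - 5 i \sqrt{13}\right)^{2} = \left(54 - 5 i \sqrt{13}\right)^{2}$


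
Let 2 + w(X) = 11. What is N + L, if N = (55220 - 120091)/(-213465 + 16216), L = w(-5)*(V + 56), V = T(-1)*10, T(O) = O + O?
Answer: 63973547/197249 ≈ 324.33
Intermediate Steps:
T(O) = 2*O
w(X) = 9 (w(X) = -2 + 11 = 9)
V = -20 (V = (2*(-1))*10 = -2*10 = -20)
L = 324 (L = 9*(-20 + 56) = 9*36 = 324)
N = 64871/197249 (N = -64871/(-197249) = -64871*(-1/197249) = 64871/197249 ≈ 0.32888)
N + L = 64871/197249 + 324 = 63973547/197249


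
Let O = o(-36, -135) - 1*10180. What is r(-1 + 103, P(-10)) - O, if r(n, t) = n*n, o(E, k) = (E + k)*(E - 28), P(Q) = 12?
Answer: 9640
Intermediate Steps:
o(E, k) = (-28 + E)*(E + k) (o(E, k) = (E + k)*(-28 + E) = (-28 + E)*(E + k))
r(n, t) = n**2
O = 764 (O = ((-36)**2 - 28*(-36) - 28*(-135) - 36*(-135)) - 1*10180 = (1296 + 1008 + 3780 + 4860) - 10180 = 10944 - 10180 = 764)
r(-1 + 103, P(-10)) - O = (-1 + 103)**2 - 1*764 = 102**2 - 764 = 10404 - 764 = 9640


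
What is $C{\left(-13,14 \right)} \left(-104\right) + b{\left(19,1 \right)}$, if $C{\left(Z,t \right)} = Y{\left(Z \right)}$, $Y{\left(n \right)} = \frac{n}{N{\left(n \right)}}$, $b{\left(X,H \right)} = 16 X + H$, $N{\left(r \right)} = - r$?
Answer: $409$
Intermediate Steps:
$b{\left(X,H \right)} = H + 16 X$
$Y{\left(n \right)} = -1$ ($Y{\left(n \right)} = \frac{n}{\left(-1\right) n} = n \left(- \frac{1}{n}\right) = -1$)
$C{\left(Z,t \right)} = -1$
$C{\left(-13,14 \right)} \left(-104\right) + b{\left(19,1 \right)} = \left(-1\right) \left(-104\right) + \left(1 + 16 \cdot 19\right) = 104 + \left(1 + 304\right) = 104 + 305 = 409$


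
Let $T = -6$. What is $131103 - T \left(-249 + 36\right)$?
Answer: $129825$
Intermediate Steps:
$131103 - T \left(-249 + 36\right) = 131103 - - 6 \left(-249 + 36\right) = 131103 - \left(-6\right) \left(-213\right) = 131103 - 1278 = 129825$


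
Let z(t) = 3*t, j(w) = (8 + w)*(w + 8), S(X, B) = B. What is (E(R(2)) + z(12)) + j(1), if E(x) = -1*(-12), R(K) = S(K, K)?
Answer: 129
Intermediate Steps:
R(K) = K
j(w) = (8 + w)**2 (j(w) = (8 + w)*(8 + w) = (8 + w)**2)
E(x) = 12
(E(R(2)) + z(12)) + j(1) = (12 + 3*12) + (8 + 1)**2 = (12 + 36) + 9**2 = 48 + 81 = 129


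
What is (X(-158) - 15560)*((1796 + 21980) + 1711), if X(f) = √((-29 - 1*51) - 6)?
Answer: -396577720 + 25487*I*√86 ≈ -3.9658e+8 + 2.3636e+5*I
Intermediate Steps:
X(f) = I*√86 (X(f) = √((-29 - 51) - 6) = √(-80 - 6) = √(-86) = I*√86)
(X(-158) - 15560)*((1796 + 21980) + 1711) = (I*√86 - 15560)*((1796 + 21980) + 1711) = (-15560 + I*√86)*(23776 + 1711) = (-15560 + I*√86)*25487 = -396577720 + 25487*I*√86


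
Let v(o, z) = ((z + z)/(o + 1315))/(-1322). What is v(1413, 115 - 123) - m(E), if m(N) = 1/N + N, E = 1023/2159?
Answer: -342986903/132720207 ≈ -2.5843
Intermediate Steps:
v(o, z) = -z/(661*(1315 + o)) (v(o, z) = ((2*z)/(1315 + o))*(-1/1322) = (2*z/(1315 + o))*(-1/1322) = -z/(661*(1315 + o)))
E = 1023/2159 (E = 1023*(1/2159) = 1023/2159 ≈ 0.47383)
m(N) = N + 1/N
v(1413, 115 - 123) - m(E) = -(115 - 123)/(869215 + 661*1413) - (1023/2159 + 1/(1023/2159)) = -1*(-8)/(869215 + 933993) - (1023/2159 + 2159/1023) = -1*(-8)/1803208 - 1*5707810/2208657 = -1*(-8)*1/1803208 - 5707810/2208657 = 1/225401 - 5707810/2208657 = -342986903/132720207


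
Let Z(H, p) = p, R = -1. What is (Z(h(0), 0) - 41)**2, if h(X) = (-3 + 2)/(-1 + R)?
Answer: 1681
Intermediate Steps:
h(X) = 1/2 (h(X) = (-3 + 2)/(-1 - 1) = -1/(-2) = -1*(-1/2) = 1/2)
(Z(h(0), 0) - 41)**2 = (0 - 41)**2 = (-41)**2 = 1681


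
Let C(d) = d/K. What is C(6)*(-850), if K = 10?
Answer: -510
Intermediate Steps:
C(d) = d/10
C(6)*(-850) = ((⅒)*6)*(-850) = (⅗)*(-850) = -510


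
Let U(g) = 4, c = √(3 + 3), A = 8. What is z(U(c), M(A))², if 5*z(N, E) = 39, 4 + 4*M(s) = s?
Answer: 1521/25 ≈ 60.840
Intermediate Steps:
M(s) = -1 + s/4
c = √6 ≈ 2.4495
z(N, E) = 39/5 (z(N, E) = (⅕)*39 = 39/5)
z(U(c), M(A))² = (39/5)² = 1521/25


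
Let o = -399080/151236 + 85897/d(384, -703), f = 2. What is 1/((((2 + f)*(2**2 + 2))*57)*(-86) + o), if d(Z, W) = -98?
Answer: -75618/8962785181 ≈ -8.4369e-6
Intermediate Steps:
o = -66478717/75618 (o = -399080/151236 + 85897/(-98) = -399080*1/151236 + 85897*(-1/98) = -99770/37809 - 1753/2 = -66478717/75618 ≈ -879.14)
1/((((2 + f)*(2**2 + 2))*57)*(-86) + o) = 1/((((2 + 2)*(2**2 + 2))*57)*(-86) - 66478717/75618) = 1/(((4*(4 + 2))*57)*(-86) - 66478717/75618) = 1/(((4*6)*57)*(-86) - 66478717/75618) = 1/((24*57)*(-86) - 66478717/75618) = 1/(1368*(-86) - 66478717/75618) = 1/(-117648 - 66478717/75618) = 1/(-8962785181/75618) = -75618/8962785181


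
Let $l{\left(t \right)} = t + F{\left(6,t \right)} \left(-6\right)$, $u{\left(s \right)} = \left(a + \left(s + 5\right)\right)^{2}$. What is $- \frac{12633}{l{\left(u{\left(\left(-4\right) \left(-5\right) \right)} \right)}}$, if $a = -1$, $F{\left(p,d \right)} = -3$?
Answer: $- \frac{4211}{198} \approx -21.268$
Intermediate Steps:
$u{\left(s \right)} = \left(4 + s\right)^{2}$ ($u{\left(s \right)} = \left(-1 + \left(s + 5\right)\right)^{2} = \left(-1 + \left(5 + s\right)\right)^{2} = \left(4 + s\right)^{2}$)
$l{\left(t \right)} = 18 + t$ ($l{\left(t \right)} = t - -18 = t + 18 = 18 + t$)
$- \frac{12633}{l{\left(u{\left(\left(-4\right) \left(-5\right) \right)} \right)}} = - \frac{12633}{18 + \left(4 - -20\right)^{2}} = - \frac{12633}{18 + \left(4 + 20\right)^{2}} = - \frac{12633}{18 + 24^{2}} = - \frac{12633}{18 + 576} = - \frac{12633}{594} = \left(-12633\right) \frac{1}{594} = - \frac{4211}{198}$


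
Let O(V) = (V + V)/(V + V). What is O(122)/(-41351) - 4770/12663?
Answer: -21917437/58180857 ≈ -0.37671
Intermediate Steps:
O(V) = 1 (O(V) = (2*V)/((2*V)) = (2*V)*(1/(2*V)) = 1)
O(122)/(-41351) - 4770/12663 = 1/(-41351) - 4770/12663 = 1*(-1/41351) - 4770*1/12663 = -1/41351 - 530/1407 = -21917437/58180857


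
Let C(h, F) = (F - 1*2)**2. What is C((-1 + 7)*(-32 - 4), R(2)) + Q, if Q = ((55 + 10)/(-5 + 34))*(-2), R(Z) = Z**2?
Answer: -14/29 ≈ -0.48276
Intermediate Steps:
Q = -130/29 (Q = (65/29)*(-2) = -130/29 ≈ -4.4828)
C(h, F) = (-2 + F)**2 (C(h, F) = (F - 2)**2 = (-2 + F)**2)
C((-1 + 7)*(-32 - 4), R(2)) + Q = (-2 + 2**2)**2 - 130/29 = (-2 + 4)**2 - 130/29 = 2**2 - 130/29 = 4 - 130/29 = -14/29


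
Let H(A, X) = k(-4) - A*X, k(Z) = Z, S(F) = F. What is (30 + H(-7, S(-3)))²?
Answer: 25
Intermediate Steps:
H(A, X) = -4 - A*X
(30 + H(-7, S(-3)))² = (30 + (-4 - 1*(-7)*(-3)))² = (30 + (-4 - 21))² = (30 - 25)² = 5² = 25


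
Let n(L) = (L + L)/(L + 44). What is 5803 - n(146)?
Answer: 551139/95 ≈ 5801.5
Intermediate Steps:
n(L) = 2*L/(44 + L) (n(L) = (2*L)/(44 + L) = 2*L/(44 + L))
5803 - n(146) = 5803 - 2*146/(44 + 146) = 5803 - 2*146/190 = 5803 - 1*146/95 = 5803 - 146/95 = 551139/95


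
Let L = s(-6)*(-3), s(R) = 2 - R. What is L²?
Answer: 576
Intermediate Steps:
L = -24 (L = (2 - 1*(-6))*(-3) = (2 + 6)*(-3) = 8*(-3) = -24)
L² = (-24)² = 576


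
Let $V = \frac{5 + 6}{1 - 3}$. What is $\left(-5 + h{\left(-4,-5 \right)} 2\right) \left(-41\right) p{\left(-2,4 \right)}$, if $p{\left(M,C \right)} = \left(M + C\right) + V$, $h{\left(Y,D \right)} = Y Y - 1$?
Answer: $\frac{7175}{2} \approx 3587.5$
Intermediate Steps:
$h{\left(Y,D \right)} = -1 + Y^{2}$ ($h{\left(Y,D \right)} = Y^{2} - 1 = -1 + Y^{2}$)
$V = - \frac{11}{2}$ ($V = \frac{11}{-2} = 11 \left(- \frac{1}{2}\right) = - \frac{11}{2} \approx -5.5$)
$p{\left(M,C \right)} = - \frac{11}{2} + C + M$ ($p{\left(M,C \right)} = \left(M + C\right) - \frac{11}{2} = \left(C + M\right) - \frac{11}{2} = - \frac{11}{2} + C + M$)
$\left(-5 + h{\left(-4,-5 \right)} 2\right) \left(-41\right) p{\left(-2,4 \right)} = \left(-5 + \left(-1 + \left(-4\right)^{2}\right) 2\right) \left(-41\right) \left(- \frac{11}{2} + 4 - 2\right) = \left(-5 + \left(-1 + 16\right) 2\right) \left(-41\right) \left(- \frac{7}{2}\right) = \left(-5 + 15 \cdot 2\right) \left(-41\right) \left(- \frac{7}{2}\right) = \left(-5 + 30\right) \left(-41\right) \left(- \frac{7}{2}\right) = 25 \left(-41\right) \left(- \frac{7}{2}\right) = \left(-1025\right) \left(- \frac{7}{2}\right) = \frac{7175}{2}$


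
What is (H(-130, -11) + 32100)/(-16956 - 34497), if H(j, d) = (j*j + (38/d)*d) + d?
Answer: -49027/51453 ≈ -0.95285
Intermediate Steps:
H(j, d) = 38 + d + j**2 (H(j, d) = (j**2 + 38) + d = (38 + j**2) + d = 38 + d + j**2)
(H(-130, -11) + 32100)/(-16956 - 34497) = ((38 - 11 + (-130)**2) + 32100)/(-16956 - 34497) = ((38 - 11 + 16900) + 32100)/(-51453) = (16927 + 32100)*(-1/51453) = 49027*(-1/51453) = -49027/51453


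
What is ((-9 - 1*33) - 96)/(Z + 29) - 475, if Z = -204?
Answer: -82987/175 ≈ -474.21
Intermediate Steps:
((-9 - 1*33) - 96)/(Z + 29) - 475 = ((-9 - 1*33) - 96)/(-204 + 29) - 475 = ((-9 - 33) - 96)/(-175) - 475 = (-42 - 96)*(-1/175) - 475 = -138*(-1/175) - 475 = 138/175 - 475 = -82987/175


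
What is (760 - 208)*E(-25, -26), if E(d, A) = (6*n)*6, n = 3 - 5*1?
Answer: -39744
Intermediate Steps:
n = -2 (n = 3 - 5 = -2)
E(d, A) = -72 (E(d, A) = (6*(-2))*6 = -12*6 = -72)
(760 - 208)*E(-25, -26) = (760 - 208)*(-72) = 552*(-72) = -39744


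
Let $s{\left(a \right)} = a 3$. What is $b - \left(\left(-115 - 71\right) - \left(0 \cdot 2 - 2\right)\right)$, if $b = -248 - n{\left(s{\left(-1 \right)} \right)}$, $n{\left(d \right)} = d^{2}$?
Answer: $-73$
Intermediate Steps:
$s{\left(a \right)} = 3 a$
$b = -257$ ($b = -248 - \left(3 \left(-1\right)\right)^{2} = -248 - \left(-3\right)^{2} = -248 - 9 = -257$)
$b - \left(\left(-115 - 71\right) - \left(0 \cdot 2 - 2\right)\right) = -257 - \left(\left(-115 - 71\right) - \left(0 \cdot 2 - 2\right)\right) = -257 - \left(-186 - \left(0 - 2\right)\right) = -257 - \left(-186 - -2\right) = -257 - \left(-186 + 2\right) = -257 - -184 = -257 + 184 = -73$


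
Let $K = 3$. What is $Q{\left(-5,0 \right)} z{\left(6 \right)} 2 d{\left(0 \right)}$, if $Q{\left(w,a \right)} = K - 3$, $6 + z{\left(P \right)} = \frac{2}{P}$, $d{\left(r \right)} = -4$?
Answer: $0$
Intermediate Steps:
$z{\left(P \right)} = -6 + \frac{2}{P}$
$Q{\left(w,a \right)} = 0$ ($Q{\left(w,a \right)} = 3 - 3 = 0$)
$Q{\left(-5,0 \right)} z{\left(6 \right)} 2 d{\left(0 \right)} = 0 \left(-6 + \frac{2}{6}\right) 2 \left(-4\right) = 0 \left(-6 + 2 \cdot \frac{1}{6}\right) 2 \left(-4\right) = 0 \left(-6 + \frac{1}{3}\right) 2 \left(-4\right) = 0 \left(- \frac{17}{3}\right) 2 \left(-4\right) = 0 \cdot 2 \left(-4\right) = 0 \left(-4\right) = 0$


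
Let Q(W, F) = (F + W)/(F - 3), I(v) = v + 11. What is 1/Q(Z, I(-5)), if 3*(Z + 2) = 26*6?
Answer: 3/56 ≈ 0.053571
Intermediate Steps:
I(v) = 11 + v
Z = 50 (Z = -2 + (26*6)/3 = -2 + (⅓)*156 = -2 + 52 = 50)
Q(W, F) = (F + W)/(-3 + F)
1/Q(Z, I(-5)) = 1/(((11 - 5) + 50)/(-3 + (11 - 5))) = 1/((6 + 50)/(-3 + 6)) = 1/(56/3) = 3/56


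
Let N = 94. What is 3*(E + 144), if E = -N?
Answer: 150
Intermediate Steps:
E = -94 (E = -1*94 = -94)
3*(E + 144) = 3*(-94 + 144) = 3*50 = 150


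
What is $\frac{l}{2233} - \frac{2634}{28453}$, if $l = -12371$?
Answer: $- \frac{357873785}{63535549} \approx -5.6327$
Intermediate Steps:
$\frac{l}{2233} - \frac{2634}{28453} = - \frac{12371}{2233} - \frac{2634}{28453} = - \frac{357873785}{63535549}$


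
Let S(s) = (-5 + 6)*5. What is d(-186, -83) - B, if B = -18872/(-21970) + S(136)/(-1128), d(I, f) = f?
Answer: -1039048523/12391080 ≈ -83.854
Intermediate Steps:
S(s) = 5 (S(s) = 1*5 = 5)
B = 10588883/12391080 (B = -18872/(-21970) + 5/(-1128) = -18872*(-1/21970) + 5*(-1/1128) = 9436/10985 - 5/1128 = 10588883/12391080 ≈ 0.85456)
d(-186, -83) - B = -83 - 1*10588883/12391080 = -83 - 10588883/12391080 = -1039048523/12391080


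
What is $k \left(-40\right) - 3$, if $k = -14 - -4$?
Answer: $397$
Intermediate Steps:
$k = -10$ ($k = -14 + 4 = -10$)
$k \left(-40\right) - 3 = \left(-10\right) \left(-40\right) - 3 = 400 - 3 = 397$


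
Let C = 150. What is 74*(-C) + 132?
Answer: -10968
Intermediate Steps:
74*(-C) + 132 = 74*(-1*150) + 132 = 74*(-150) + 132 = -11100 + 132 = -10968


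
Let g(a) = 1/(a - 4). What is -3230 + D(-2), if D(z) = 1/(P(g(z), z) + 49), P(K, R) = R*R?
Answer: -171189/53 ≈ -3230.0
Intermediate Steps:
g(a) = 1/(-4 + a)
P(K, R) = R²
D(z) = 1/(49 + z²) (D(z) = 1/(z² + 49) = 1/(49 + z²))
-3230 + D(-2) = -3230 + 1/(49 + (-2)²) = -3230 + 1/(49 + 4) = -3230 + 1/53 = -171189/53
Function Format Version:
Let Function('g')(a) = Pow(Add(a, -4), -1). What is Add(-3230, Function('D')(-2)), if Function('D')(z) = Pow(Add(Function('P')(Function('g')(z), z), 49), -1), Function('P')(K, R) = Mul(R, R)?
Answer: Rational(-171189, 53) ≈ -3230.0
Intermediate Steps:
Function('g')(a) = Pow(Add(-4, a), -1)
Function('P')(K, R) = Pow(R, 2)
Function('D')(z) = Pow(Add(49, Pow(z, 2)), -1) (Function('D')(z) = Pow(Add(Pow(z, 2), 49), -1) = Pow(Add(49, Pow(z, 2)), -1))
Add(-3230, Function('D')(-2)) = Add(-3230, Pow(Add(49, Pow(-2, 2)), -1)) = Add(-3230, Pow(Add(49, 4), -1)) = Add(-3230, Pow(53, -1)) = Add(-3230, Rational(1, 53)) = Rational(-171189, 53)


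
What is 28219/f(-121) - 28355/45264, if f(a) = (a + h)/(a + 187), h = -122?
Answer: -9367667569/1222128 ≈ -7665.0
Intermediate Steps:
f(a) = (-122 + a)/(187 + a) (f(a) = (a - 122)/(a + 187) = (-122 + a)/(187 + a))
28219/f(-121) - 28355/45264 = 28219/(((-122 - 121)/(187 - 121))) - 28355/45264 = 28219/((-243/66)) - 28355*1/45264 = 28219/(((1/66)*(-243))) - 28355/45264 = 28219/(-81/22) - 28355/45264 = 28219*(-22/81) - 28355/45264 = -620818/81 - 28355/45264 = -9367667569/1222128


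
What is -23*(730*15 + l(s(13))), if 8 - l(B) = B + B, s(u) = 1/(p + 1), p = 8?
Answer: -2268260/9 ≈ -2.5203e+5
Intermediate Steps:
s(u) = ⅑ (s(u) = 1/(8 + 1) = 1/9 = ⅑)
l(B) = 8 - 2*B (l(B) = 8 - (B + B) = 8 - 2*B)
-23*(730*15 + l(s(13))) = -23*(730*15 + (8 - 2*⅑)) = -23*(10950 + (8 - 2/9)) = -23*(10950 + 70/9) = -23*98620/9 = -2268260/9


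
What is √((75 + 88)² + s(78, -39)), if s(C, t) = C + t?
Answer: 4*√1663 ≈ 163.12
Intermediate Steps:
√((75 + 88)² + s(78, -39)) = √((75 + 88)² + (78 - 39)) = √(163² + 39) = √(26569 + 39) = √26608 = 4*√1663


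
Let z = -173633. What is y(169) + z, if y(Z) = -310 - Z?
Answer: -174112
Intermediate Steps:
y(169) + z = (-310 - 1*169) - 173633 = (-310 - 169) - 173633 = -479 - 173633 = -174112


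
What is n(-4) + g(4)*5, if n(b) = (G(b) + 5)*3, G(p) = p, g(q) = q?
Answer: 23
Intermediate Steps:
n(b) = 15 + 3*b (n(b) = (b + 5)*3 = (5 + b)*3 = 15 + 3*b)
n(-4) + g(4)*5 = (15 + 3*(-4)) + 4*5 = (15 - 12) + 20 = 3 + 20 = 23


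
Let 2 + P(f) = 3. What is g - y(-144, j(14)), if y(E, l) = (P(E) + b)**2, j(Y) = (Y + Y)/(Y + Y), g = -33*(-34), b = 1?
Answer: 1118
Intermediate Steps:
P(f) = 1 (P(f) = -2 + 3 = 1)
g = 1122
j(Y) = 1 (j(Y) = (2*Y)/((2*Y)) = (2*Y)*(1/(2*Y)) = 1)
y(E, l) = 4 (y(E, l) = (1 + 1)**2 = 2**2 = 4)
g - y(-144, j(14)) = 1122 - 1*4 = 1122 - 4 = 1118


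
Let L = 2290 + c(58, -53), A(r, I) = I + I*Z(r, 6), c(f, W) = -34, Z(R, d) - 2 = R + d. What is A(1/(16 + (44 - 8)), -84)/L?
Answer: -3283/9776 ≈ -0.33582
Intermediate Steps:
Z(R, d) = 2 + R + d (Z(R, d) = 2 + (R + d) = 2 + R + d)
A(r, I) = I + I*(8 + r) (A(r, I) = I + I*(2 + r + 6) = I + I*(8 + r))
L = 2256 (L = 2290 - 34 = 2256)
A(1/(16 + (44 - 8)), -84)/L = -84*(9 + 1/(16 + (44 - 8)))/2256 = -84*(9 + 1/(16 + 36))*(1/2256) = -84*(9 + 1/52)*(1/2256) = -84*469/52*(1/2256) = -9849/13*1/2256 = -3283/9776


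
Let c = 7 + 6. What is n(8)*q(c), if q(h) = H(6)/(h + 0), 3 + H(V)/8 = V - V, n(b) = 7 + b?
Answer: -360/13 ≈ -27.692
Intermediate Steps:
H(V) = -24 (H(V) = -24 + 8*(V - V) = -24 + 8*0 = -24 + 0 = -24)
c = 13
q(h) = -24/h (q(h) = -24/(h + 0) = -24/h)
n(8)*q(c) = (7 + 8)*(-24/13) = 15*(-24*1/13) = 15*(-24/13) = -360/13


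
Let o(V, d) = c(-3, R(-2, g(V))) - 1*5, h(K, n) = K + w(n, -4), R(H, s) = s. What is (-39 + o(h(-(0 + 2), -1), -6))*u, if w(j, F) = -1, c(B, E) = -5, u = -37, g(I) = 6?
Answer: 1813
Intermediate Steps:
h(K, n) = -1 + K (h(K, n) = K - 1 = -1 + K)
o(V, d) = -10 (o(V, d) = -5 - 1*5 = -5 - 5 = -10)
(-39 + o(h(-(0 + 2), -1), -6))*u = (-39 - 10)*(-37) = -49*(-37) = 1813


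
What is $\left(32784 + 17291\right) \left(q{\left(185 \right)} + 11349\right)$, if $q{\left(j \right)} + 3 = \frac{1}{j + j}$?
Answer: $\frac{42043180315}{74} \approx 5.6815 \cdot 10^{8}$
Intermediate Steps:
$q{\left(j \right)} = -3 + \frac{1}{2 j}$ ($q{\left(j \right)} = -3 + \frac{1}{j + j} = -3 + \frac{1}{2 j}$)
$\left(32784 + 17291\right) \left(q{\left(185 \right)} + 11349\right) = \left(32784 + 17291\right) \left(\left(-3 + \frac{1}{2 \cdot 185}\right) + 11349\right) = 50075 \left(\left(-3 + \frac{1}{2} \cdot \frac{1}{185}\right) + 11349\right) = 50075 \left(\left(-3 + \frac{1}{370}\right) + 11349\right) = 50075 \left(- \frac{1109}{370} + 11349\right) = 50075 \cdot \frac{4198021}{370} = \frac{42043180315}{74}$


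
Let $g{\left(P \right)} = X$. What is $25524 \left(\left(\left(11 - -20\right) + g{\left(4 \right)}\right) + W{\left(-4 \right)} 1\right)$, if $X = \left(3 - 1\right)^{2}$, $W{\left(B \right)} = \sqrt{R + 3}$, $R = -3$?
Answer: $893340$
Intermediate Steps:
$W{\left(B \right)} = 0$ ($W{\left(B \right)} = \sqrt{-3 + 3} = \sqrt{0} = 0$)
$X = 4$ ($X = 2^{2} = 4$)
$g{\left(P \right)} = 4$
$25524 \left(\left(\left(11 - -20\right) + g{\left(4 \right)}\right) + W{\left(-4 \right)} 1\right) = 25524 \left(\left(\left(11 - -20\right) + 4\right) + 0 \cdot 1\right) = 25524 \left(\left(\left(11 + 20\right) + 4\right) + 0\right) = 25524 \left(\left(31 + 4\right) + 0\right) = 25524 \left(35 + 0\right) = 25524 \cdot 35 = 893340$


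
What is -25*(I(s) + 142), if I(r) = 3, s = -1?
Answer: -3625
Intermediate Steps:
-25*(I(s) + 142) = -25*(3 + 142) = -25*145 = -3625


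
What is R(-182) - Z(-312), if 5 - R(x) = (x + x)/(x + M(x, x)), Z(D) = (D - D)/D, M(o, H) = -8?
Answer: 293/95 ≈ 3.0842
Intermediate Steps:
Z(D) = 0 (Z(D) = 0/D = 0)
R(x) = 5 - 2*x/(-8 + x) (R(x) = 5 - (x + x)/(x - 8) = 5 - 2*x/(-8 + x))
R(-182) - Z(-312) = (-40 + 3*(-182))/(-8 - 182) - 1*0 = (-40 - 546)/(-190) + 0 = -1/190*(-586) + 0 = 293/95 + 0 = 293/95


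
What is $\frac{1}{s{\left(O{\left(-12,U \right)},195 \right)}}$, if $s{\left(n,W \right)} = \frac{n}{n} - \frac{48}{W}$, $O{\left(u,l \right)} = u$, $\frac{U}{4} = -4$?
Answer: $\frac{65}{49} \approx 1.3265$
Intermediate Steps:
$U = -16$ ($U = 4 \left(-4\right) = -16$)
$s{\left(n,W \right)} = 1 - \frac{48}{W}$
$\frac{1}{s{\left(O{\left(-12,U \right)},195 \right)}} = \frac{1}{\frac{1}{195} \left(-48 + 195\right)} = \frac{1}{\frac{1}{195} \cdot 147} = \frac{1}{\frac{49}{65}} = \frac{65}{49}$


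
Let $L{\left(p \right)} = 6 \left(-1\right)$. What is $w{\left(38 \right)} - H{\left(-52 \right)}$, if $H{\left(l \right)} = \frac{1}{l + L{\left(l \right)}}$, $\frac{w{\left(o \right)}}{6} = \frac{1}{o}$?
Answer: $\frac{193}{1102} \approx 0.17514$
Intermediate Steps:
$L{\left(p \right)} = -6$
$w{\left(o \right)} = \frac{6}{o}$
$H{\left(l \right)} = \frac{1}{-6 + l}$ ($H{\left(l \right)} = \frac{1}{l - 6} = \frac{1}{-6 + l}$)
$w{\left(38 \right)} - H{\left(-52 \right)} = \frac{6}{38} - \frac{1}{-6 - 52} = 6 \cdot \frac{1}{38} - \frac{1}{-58} = \frac{3}{19} - - \frac{1}{58} = \frac{3}{19} + \frac{1}{58} = \frac{193}{1102}$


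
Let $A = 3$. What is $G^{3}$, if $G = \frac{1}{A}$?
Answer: $\frac{1}{27} \approx 0.037037$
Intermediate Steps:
$G = \frac{1}{3} \approx 0.33333$
$G^{3} = \left(\frac{1}{3}\right)^{3} = \frac{1}{27}$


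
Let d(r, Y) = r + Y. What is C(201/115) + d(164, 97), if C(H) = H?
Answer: 30216/115 ≈ 262.75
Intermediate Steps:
d(r, Y) = Y + r
C(201/115) + d(164, 97) = 201/115 + (97 + 164) = 201*(1/115) + 261 = 201/115 + 261 = 30216/115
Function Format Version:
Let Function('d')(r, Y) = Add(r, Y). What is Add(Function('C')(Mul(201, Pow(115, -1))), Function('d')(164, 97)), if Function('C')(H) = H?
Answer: Rational(30216, 115) ≈ 262.75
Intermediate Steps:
Function('d')(r, Y) = Add(Y, r)
Add(Function('C')(Mul(201, Pow(115, -1))), Function('d')(164, 97)) = Add(Mul(201, Pow(115, -1)), Add(97, 164)) = Add(Mul(201, Rational(1, 115)), 261) = Add(Rational(201, 115), 261) = Rational(30216, 115)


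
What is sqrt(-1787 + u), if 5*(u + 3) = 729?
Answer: I*sqrt(41105)/5 ≈ 40.549*I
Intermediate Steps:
u = 714/5 (u = -3 + (1/5)*729 = -3 + 729/5 = 714/5 ≈ 142.80)
sqrt(-1787 + u) = sqrt(-1787 + 714/5) = sqrt(-8221/5) = I*sqrt(41105)/5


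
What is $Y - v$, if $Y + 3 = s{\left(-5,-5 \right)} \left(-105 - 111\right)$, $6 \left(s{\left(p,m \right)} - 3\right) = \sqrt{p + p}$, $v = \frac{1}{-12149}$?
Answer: $- \frac{7908998}{12149} - 36 i \sqrt{10} \approx -651.0 - 113.84 i$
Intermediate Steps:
$v = - \frac{1}{12149} \approx -8.2311 \cdot 10^{-5}$
$s{\left(p,m \right)} = 3 + \frac{\sqrt{2} \sqrt{p}}{6}$ ($s{\left(p,m \right)} = 3 + \frac{\sqrt{p + p}}{6} = 3 + \frac{\sqrt{2 p}}{6} = 3 + \frac{\sqrt{2} \sqrt{p}}{6}$)
$Y = -651 - 36 i \sqrt{10}$ ($Y = -3 + \left(3 + \frac{\sqrt{2} \sqrt{-5}}{6}\right) \left(-105 - 111\right) = -3 + \left(3 + \frac{\sqrt{2} i \sqrt{5}}{6}\right) \left(-216\right) = -3 + \left(3 + \frac{i \sqrt{10}}{6}\right) \left(-216\right) = -3 - \left(648 + 36 i \sqrt{10}\right) = -651 - 36 i \sqrt{10} \approx -651.0 - 113.84 i$)
$Y - v = \left(-651 - 36 i \sqrt{10}\right) - - \frac{1}{12149} = \left(-651 - 36 i \sqrt{10}\right) + \frac{1}{12149} = - \frac{7908998}{12149} - 36 i \sqrt{10}$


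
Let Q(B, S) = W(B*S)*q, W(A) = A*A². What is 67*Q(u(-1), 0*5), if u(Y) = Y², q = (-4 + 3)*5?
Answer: 0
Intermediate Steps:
W(A) = A³
q = -5 (q = -1*5 = -5)
Q(B, S) = -5*B³*S³ (Q(B, S) = (B*S)³*(-5) = (B³*S³)*(-5) = -5*B³*S³)
67*Q(u(-1), 0*5) = 67*(-5*((-1)²)³*(0*5)³) = 67*(-5*1³*0³) = 67*(-5*1*0) = 67*0 = 0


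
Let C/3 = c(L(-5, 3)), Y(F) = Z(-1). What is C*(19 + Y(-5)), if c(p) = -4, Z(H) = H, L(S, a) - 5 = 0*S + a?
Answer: -216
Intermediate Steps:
L(S, a) = 5 + a (L(S, a) = 5 + (0*S + a) = 5 + (0 + a) = 5 + a)
Y(F) = -1
C = -12 (C = 3*(-4) = -12)
C*(19 + Y(-5)) = -12*(19 - 1) = -12*18 = -216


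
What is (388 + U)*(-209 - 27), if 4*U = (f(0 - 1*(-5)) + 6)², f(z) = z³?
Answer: -1104067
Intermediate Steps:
U = 17161/4 (U = ((0 - 1*(-5))³ + 6)²/4 = ((0 + 5)³ + 6)²/4 = (5³ + 6)²/4 = (125 + 6)²/4 = (¼)*131² = (¼)*17161 = 17161/4 ≈ 4290.3)
(388 + U)*(-209 - 27) = (388 + 17161/4)*(-209 - 27) = (18713/4)*(-236) = -1104067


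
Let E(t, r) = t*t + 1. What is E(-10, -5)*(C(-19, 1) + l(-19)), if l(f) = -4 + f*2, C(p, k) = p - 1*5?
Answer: -6666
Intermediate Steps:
E(t, r) = 1 + t**2 (E(t, r) = t**2 + 1 = 1 + t**2)
C(p, k) = -5 + p (C(p, k) = p - 5 = -5 + p)
l(f) = -4 + 2*f
E(-10, -5)*(C(-19, 1) + l(-19)) = (1 + (-10)**2)*((-5 - 19) + (-4 + 2*(-19))) = (1 + 100)*(-24 + (-4 - 38)) = 101*(-24 - 42) = 101*(-66) = -6666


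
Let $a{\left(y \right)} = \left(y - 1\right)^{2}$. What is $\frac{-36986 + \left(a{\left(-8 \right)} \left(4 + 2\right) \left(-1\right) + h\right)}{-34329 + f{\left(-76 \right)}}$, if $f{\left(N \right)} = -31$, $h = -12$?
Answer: $\frac{9371}{8590} \approx 1.0909$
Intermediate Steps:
$a{\left(y \right)} = \left(-1 + y\right)^{2}$
$\frac{-36986 + \left(a{\left(-8 \right)} \left(4 + 2\right) \left(-1\right) + h\right)}{-34329 + f{\left(-76 \right)}} = \frac{-36986 + \left(\left(-1 - 8\right)^{2} \left(4 + 2\right) \left(-1\right) - 12\right)}{-34329 - 31} = \frac{-36986 + \left(\left(-9\right)^{2} \cdot 6 \left(-1\right) - 12\right)}{-34360} = \left(-36986 + \left(81 \left(-6\right) - 12\right)\right) \left(- \frac{1}{34360}\right) = \left(-36986 - 498\right) \left(- \frac{1}{34360}\right) = \left(-37484\right) \left(- \frac{1}{34360}\right) = \frac{9371}{8590}$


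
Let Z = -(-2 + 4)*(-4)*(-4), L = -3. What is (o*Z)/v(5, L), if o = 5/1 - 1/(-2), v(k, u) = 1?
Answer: -176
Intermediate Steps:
o = 11/2 (o = 5*1 - 1*(-1/2) = 5 + 1/2 = 11/2 ≈ 5.5000)
Z = -32 (Z = -2*(-4)*(-4) = -1*(-8)*(-4) = 8*(-4) = -32)
(o*Z)/v(5, L) = ((11/2)*(-32))/1 = -176*1 = -176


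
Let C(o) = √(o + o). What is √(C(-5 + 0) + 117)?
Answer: √(117 + I*√10) ≈ 10.818 + 0.1462*I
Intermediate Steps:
C(o) = √2*√o (C(o) = √(2*o) = √2*√o)
√(C(-5 + 0) + 117) = √(√2*√(-5 + 0) + 117) = √(√2*√(-5) + 117) = √(√2*(I*√5) + 117) = √(I*√10 + 117) = √(117 + I*√10)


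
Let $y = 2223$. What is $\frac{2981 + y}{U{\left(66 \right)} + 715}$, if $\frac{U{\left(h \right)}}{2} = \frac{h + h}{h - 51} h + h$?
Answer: $\frac{26020}{10043} \approx 2.5909$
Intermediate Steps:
$U{\left(h \right)} = 2 h + \frac{4 h^{2}}{-51 + h}$ ($U{\left(h \right)} = 2 \left(\frac{h + h}{h - 51} h + h\right) = 2 \left(\frac{2 h}{-51 + h} h + h\right) = 2 \left(\frac{2 h^{2}}{-51 + h} + h\right) = 2 \left(h + \frac{2 h^{2}}{-51 + h}\right) = 2 h + \frac{4 h^{2}}{-51 + h}$)
$\frac{2981 + y}{U{\left(66 \right)} + 715} = \frac{2981 + 2223}{6 \cdot 66 \frac{1}{-51 + 66} \left(-17 + 66\right) + 715} = \frac{5204}{6 \cdot 66 \cdot \frac{1}{15} \cdot 49 + 715} = \frac{5204}{\frac{6468}{5} + 715} = \frac{5204}{\frac{10043}{5}} = 5204 \cdot \frac{5}{10043} = \frac{26020}{10043}$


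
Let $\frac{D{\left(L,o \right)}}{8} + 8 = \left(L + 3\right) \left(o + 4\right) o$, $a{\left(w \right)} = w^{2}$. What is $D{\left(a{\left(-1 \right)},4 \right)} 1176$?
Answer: $1128960$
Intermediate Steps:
$D{\left(L,o \right)} = -64 + 8 o \left(3 + L\right) \left(4 + o\right)$ ($D{\left(L,o \right)} = -64 + 8 \left(L + 3\right) \left(o + 4\right) o = -64 + 8 \left(3 + L\right) \left(4 + o\right) o = -64 + 8 o \left(3 + L\right) \left(4 + o\right)$)
$D{\left(a{\left(-1 \right)},4 \right)} 1176 = \left(-64 + 24 \cdot 4^{2} + 96 \cdot 4 + 8 \left(-1\right)^{2} \cdot 4^{2} + 32 \left(-1\right)^{2} \cdot 4\right) 1176 = \left(-64 + 24 \cdot 16 + 384 + 8 \cdot 1 \cdot 16 + 32 \cdot 1 \cdot 4\right) 1176 = \left(-64 + 384 + 384 + 128 + 128\right) 1176 = 960 \cdot 1176 = 1128960$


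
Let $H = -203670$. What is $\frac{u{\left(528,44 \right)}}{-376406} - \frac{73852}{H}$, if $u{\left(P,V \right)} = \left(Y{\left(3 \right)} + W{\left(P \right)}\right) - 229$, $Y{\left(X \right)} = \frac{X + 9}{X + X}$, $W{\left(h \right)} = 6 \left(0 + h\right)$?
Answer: $\frac{13599671221}{38331305010} \approx 0.35479$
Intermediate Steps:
$W{\left(h \right)} = 6 h$
$Y{\left(X \right)} = \frac{9 + X}{2 X}$
$u{\left(P,V \right)} = -227 + 6 P$ ($u{\left(P,V \right)} = \left(\frac{9 + 3}{2 \cdot 3} + 6 P\right) - 229 = \left(\frac{1}{2} \cdot \frac{1}{3} \cdot 12 + 6 P\right) - 229 = \left(2 + 6 P\right) - 229 = -227 + 6 P$)
$\frac{u{\left(528,44 \right)}}{-376406} - \frac{73852}{H} = \frac{-227 + 6 \cdot 528}{-376406} - \frac{73852}{-203670} = \left(-227 + 3168\right) \left(- \frac{1}{376406}\right) - - \frac{36926}{101835} = 2941 \left(- \frac{1}{376406}\right) + \frac{36926}{101835} = - \frac{2941}{376406} + \frac{36926}{101835} = \frac{13599671221}{38331305010}$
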